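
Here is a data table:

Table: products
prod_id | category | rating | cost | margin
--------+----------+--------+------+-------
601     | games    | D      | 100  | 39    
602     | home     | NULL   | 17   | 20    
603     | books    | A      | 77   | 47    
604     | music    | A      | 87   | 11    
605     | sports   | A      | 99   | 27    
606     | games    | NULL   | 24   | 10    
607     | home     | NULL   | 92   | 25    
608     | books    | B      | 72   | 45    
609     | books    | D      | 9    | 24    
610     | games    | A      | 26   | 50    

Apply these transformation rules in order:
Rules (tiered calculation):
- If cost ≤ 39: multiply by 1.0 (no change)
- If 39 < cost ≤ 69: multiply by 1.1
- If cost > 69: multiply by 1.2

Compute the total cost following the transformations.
708.4

Step 1: Tier 1 (cost ≤ 39): 4 records, sum = 76 × 1.0 = 76.0
Step 2: Tier 2 (39 < cost ≤ 69): 0 records, sum = 0 × 1.1 = 0.0
Step 3: Tier 3 (cost > 69): 6 records, sum = 527 × 1.2 = 632.4
Step 4: Final sum = 76.0 + 0.0 + 632.4 = 708.4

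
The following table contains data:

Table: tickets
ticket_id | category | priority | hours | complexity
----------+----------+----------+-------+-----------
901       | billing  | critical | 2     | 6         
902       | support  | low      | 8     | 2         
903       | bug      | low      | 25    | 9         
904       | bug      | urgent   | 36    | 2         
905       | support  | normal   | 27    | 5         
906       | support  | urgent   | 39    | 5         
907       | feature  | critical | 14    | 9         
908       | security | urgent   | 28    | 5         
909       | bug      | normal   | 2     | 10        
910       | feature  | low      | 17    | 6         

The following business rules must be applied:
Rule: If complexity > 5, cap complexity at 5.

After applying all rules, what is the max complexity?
5

Step 1: Original maximum complexity = 10
Step 2: Apply cap at 5
Step 3: 5 records had complexity > 5 and were capped
Step 4: Maximum after transformation = 5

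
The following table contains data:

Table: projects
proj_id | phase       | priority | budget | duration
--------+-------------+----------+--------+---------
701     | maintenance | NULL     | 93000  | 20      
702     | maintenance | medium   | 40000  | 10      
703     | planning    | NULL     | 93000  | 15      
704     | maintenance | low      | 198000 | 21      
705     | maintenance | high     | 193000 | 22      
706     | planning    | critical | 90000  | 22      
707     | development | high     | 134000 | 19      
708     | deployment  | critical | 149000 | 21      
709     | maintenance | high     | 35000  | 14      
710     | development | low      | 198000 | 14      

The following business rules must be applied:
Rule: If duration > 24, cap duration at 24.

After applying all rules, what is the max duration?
22

Step 1: Original maximum duration = 22
Step 2: Check cap of 24 against maximum
Step 3: No records exceed the cap (max 22 <= cap 24), so no capping applies
Step 4: Maximum after transformation = 22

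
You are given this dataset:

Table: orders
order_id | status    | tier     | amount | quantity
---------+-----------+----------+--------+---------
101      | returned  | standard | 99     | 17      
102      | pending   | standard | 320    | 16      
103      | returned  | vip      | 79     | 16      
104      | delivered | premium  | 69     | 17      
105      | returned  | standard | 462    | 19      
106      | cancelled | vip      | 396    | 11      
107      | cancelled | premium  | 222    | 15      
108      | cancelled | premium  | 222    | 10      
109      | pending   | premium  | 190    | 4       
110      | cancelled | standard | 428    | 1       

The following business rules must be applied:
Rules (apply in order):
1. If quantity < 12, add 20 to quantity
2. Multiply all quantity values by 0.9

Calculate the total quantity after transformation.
185.4

Step 1: Apply Rule 1 - Add 20 to records with quantity < 12
  - 4 records affected: 26 + (4 × 20) = 106
  - Unaffected records: 100
  - Sum after Rule 1: 206
Step 2: Apply Rule 2 - Multiply all by 0.9
  - 206 × 0.9 = 185.4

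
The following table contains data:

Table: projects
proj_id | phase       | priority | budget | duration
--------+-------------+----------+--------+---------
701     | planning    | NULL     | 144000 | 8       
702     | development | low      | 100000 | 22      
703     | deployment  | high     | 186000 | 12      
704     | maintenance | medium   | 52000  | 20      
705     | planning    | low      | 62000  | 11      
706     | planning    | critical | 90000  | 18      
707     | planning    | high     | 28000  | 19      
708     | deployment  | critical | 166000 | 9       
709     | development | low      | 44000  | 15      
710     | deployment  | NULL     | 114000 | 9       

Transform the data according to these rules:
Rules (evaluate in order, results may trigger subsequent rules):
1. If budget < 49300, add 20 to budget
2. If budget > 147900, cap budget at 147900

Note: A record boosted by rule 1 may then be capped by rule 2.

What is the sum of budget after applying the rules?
929840

Step 1: Apply rule 1 to records with budget < 49300
  - 2 records get bonus of 20
  - Of these, 0 records then exceed 147900 and get capped
Step 2: Apply rule 2 to records with budget > 147900
  - 2 records (original) are capped
Step 3: Calculate final sum = 929840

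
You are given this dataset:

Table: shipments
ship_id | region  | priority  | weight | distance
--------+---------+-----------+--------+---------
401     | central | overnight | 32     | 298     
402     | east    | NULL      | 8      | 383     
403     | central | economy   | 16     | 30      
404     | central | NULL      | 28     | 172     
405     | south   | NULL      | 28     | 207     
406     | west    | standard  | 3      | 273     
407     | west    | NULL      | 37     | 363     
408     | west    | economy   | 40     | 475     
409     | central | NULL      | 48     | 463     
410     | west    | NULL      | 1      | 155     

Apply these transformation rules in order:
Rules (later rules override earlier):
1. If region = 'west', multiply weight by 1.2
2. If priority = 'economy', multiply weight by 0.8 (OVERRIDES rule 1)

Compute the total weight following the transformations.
238.0

Step 1: Rule 2 takes priority for records with priority = 'economy'
  - 2 records: 56 × 0.8 = 44.8
Step 2: Rule 1 applies to remaining records with region = 'west'
  - 3 records: 41 × 1.2 = 49.2
Step 3: Other records unchanged: 144
Step 4: Final sum = 44.8 + 49.2 + 144 = 238.0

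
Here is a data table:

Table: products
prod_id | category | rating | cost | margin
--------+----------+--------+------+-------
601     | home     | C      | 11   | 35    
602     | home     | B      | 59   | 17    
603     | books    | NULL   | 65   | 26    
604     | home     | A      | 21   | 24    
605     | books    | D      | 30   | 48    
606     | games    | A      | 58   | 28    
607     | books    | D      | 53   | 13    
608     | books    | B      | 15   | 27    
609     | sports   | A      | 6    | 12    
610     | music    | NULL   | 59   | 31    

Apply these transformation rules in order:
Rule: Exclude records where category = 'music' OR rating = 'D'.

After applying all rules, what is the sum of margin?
169

Step 1: Find records where category = 'music' OR rating = 'D'
Step 2: 3 records match, summing to 92
Step 3: Original sum: 261
Step 4: Remaining sum = 261 - 92 = 169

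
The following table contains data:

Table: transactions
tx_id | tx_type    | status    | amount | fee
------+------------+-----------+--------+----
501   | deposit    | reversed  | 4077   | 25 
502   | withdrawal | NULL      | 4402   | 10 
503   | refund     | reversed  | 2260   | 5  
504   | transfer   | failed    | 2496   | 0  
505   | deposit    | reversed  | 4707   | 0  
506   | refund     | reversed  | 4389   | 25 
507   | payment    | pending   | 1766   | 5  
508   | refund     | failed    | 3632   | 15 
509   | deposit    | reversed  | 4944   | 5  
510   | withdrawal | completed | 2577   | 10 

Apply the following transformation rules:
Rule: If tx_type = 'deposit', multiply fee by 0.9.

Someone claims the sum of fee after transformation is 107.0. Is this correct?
No, the correct result is 97.0.

Step 1: Calculate the correct sum after transformation
Step 2: Apply multiplier 0.9 to records where tx_type = 'deposit'
Step 3: Correct result = 97.0
Step 4: Claimed result = 107.0
Step 5: 97.0 ≠ 107.0
Conclusion: The claimed result is incorrect. The correct answer is 97.0.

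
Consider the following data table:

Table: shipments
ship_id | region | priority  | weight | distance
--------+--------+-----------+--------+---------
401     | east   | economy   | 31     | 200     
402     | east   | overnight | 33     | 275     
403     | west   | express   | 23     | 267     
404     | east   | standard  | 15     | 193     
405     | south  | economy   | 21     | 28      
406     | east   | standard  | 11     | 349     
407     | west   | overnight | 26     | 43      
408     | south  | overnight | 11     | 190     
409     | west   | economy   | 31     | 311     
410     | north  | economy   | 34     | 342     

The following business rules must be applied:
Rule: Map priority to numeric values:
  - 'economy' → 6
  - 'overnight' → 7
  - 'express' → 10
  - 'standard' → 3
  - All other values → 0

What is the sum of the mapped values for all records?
61

Step 1: Apply mapping to each record
Step 2: Count by status:
  'economy': 4 records × 6 = 24
  'overnight': 3 records × 7 = 21
  'express': 1 records × 10 = 10
  'standard': 2 records × 3 = 6
Step 3: Sum all mapped values = 61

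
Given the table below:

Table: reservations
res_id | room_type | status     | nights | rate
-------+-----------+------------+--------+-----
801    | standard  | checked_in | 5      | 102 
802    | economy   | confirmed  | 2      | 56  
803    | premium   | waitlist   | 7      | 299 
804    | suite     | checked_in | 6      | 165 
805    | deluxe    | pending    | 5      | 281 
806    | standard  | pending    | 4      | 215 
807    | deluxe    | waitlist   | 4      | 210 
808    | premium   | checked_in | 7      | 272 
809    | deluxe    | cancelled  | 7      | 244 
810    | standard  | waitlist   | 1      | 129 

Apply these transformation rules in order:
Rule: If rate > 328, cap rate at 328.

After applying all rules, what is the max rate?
299

Step 1: Original maximum rate = 299
Step 2: Check cap of 328 against maximum
Step 3: No records exceed the cap (max 299 <= cap 328), so no capping applies
Step 4: Maximum after transformation = 299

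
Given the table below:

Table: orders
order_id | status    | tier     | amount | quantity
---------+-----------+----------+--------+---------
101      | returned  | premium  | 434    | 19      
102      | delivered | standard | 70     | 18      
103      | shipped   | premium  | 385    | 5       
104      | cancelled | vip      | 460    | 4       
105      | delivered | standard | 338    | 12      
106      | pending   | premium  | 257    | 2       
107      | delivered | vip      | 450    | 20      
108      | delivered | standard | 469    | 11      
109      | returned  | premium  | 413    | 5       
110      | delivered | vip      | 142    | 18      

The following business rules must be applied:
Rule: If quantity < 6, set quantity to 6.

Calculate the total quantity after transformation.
122

Step 1: 4 records have quantity < 6
Step 2: These records originally summed to 16
Step 3: After setting to minimum: 4 × 6 = 24
Step 4: Unaffected records sum: 98
Step 5: Final sum = 24 + 98 = 122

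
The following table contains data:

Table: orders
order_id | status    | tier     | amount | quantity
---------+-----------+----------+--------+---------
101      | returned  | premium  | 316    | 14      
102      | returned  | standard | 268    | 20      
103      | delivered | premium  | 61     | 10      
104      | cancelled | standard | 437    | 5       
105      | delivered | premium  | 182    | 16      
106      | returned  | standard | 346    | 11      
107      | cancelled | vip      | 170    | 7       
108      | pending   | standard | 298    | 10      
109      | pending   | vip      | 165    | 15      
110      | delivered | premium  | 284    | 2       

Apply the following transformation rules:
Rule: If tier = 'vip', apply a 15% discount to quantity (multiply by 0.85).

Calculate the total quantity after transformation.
106.7

Step 1: Records with tier = 'vip' have total quantity = 22
Step 2: Apply multiplier: 22 × 0.85 = 18.7
Step 3: Other records total: 88
Step 4: Final sum = 18.7 + 88 = 106.7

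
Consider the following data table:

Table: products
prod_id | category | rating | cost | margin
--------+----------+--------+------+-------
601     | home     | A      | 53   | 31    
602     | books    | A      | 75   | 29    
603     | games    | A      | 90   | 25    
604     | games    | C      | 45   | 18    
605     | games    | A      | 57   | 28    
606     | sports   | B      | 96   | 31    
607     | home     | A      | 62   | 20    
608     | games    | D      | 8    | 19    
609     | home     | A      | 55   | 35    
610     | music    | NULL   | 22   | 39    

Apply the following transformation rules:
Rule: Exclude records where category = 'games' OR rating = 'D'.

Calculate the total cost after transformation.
363

Step 1: Find records where category = 'games' OR rating = 'D'
Step 2: 4 records match, summing to 200
Step 3: Original sum: 563
Step 4: Remaining sum = 563 - 200 = 363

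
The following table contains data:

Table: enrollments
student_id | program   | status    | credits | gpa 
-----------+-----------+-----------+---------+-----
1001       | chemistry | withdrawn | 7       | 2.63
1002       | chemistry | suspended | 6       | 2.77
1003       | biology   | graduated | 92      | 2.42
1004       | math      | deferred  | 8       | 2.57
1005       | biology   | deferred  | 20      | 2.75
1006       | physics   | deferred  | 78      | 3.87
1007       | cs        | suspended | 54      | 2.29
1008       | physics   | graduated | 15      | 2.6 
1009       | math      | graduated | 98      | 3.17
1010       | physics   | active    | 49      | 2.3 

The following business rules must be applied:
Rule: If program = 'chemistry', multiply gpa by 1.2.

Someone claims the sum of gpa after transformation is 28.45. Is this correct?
Yes, the result is correct.

Step 1: Calculate the correct sum after transformation
Step 2: Apply multiplier 1.2 to records where program = 'chemistry'
Step 3: Correct result = 28.45
Step 4: Claimed result = 28.45
Step 5: 28.45 = 28.45 ✓
Conclusion: The claimed result is correct.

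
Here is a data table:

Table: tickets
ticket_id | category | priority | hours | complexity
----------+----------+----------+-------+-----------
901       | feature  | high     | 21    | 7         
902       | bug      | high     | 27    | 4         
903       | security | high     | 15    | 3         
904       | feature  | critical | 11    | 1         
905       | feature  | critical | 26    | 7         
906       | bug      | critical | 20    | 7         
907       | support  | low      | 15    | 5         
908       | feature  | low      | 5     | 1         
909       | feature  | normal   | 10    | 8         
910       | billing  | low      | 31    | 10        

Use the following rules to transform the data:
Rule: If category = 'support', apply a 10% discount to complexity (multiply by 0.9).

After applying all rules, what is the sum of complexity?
52.5

Step 1: Records with category = 'support' have total complexity = 5
Step 2: Apply multiplier: 5 × 0.9 = 4.5
Step 3: Other records total: 48
Step 4: Final sum = 4.5 + 48 = 52.5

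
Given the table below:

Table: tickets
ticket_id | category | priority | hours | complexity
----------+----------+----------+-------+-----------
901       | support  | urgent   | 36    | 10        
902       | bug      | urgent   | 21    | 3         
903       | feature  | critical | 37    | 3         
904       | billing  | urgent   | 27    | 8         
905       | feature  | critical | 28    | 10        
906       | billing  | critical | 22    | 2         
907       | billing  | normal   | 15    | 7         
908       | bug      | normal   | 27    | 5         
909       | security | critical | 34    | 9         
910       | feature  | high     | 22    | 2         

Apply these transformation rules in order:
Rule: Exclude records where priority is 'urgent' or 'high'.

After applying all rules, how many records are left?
6

Step 1: Count records to exclude
  - 3 (urgent) + 1 (high) = 4 records
Step 2: Total records: 10
Step 3: Remaining = 10 - 4 = 6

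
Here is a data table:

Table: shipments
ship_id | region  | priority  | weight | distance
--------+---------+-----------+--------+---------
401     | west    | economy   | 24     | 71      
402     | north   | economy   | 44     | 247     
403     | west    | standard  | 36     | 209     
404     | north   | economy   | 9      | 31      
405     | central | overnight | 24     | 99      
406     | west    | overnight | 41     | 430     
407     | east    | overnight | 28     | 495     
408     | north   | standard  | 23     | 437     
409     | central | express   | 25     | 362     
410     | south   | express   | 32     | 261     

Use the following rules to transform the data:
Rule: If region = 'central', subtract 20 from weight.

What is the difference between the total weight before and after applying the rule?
40

Step 1: Original sum of weight = 286
Step 2: 2 records have region = 'central'
Step 3: Each affected record changes by -20
Step 4: Total change = 2 × -20 = -40
Step 5: New sum = 286 + -40 = 246
Step 6: Difference = |246 - 286| = 40
        (Sum decreased by 40)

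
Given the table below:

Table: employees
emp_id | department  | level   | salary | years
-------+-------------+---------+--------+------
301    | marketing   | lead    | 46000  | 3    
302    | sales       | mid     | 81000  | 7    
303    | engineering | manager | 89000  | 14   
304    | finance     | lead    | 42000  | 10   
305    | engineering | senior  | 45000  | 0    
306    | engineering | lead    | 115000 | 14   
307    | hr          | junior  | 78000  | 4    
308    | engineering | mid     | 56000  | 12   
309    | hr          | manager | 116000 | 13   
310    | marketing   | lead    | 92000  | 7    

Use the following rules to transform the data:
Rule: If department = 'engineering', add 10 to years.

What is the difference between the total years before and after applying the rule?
40

Step 1: Original sum of years = 84
Step 2: 4 records have department = 'engineering'
Step 3: Each affected record changes by 10
Step 4: Total change = 4 × 10 = 40
Step 5: New sum = 84 + 40 = 124
Step 6: Difference = |124 - 84| = 40
        (Sum increased by 40)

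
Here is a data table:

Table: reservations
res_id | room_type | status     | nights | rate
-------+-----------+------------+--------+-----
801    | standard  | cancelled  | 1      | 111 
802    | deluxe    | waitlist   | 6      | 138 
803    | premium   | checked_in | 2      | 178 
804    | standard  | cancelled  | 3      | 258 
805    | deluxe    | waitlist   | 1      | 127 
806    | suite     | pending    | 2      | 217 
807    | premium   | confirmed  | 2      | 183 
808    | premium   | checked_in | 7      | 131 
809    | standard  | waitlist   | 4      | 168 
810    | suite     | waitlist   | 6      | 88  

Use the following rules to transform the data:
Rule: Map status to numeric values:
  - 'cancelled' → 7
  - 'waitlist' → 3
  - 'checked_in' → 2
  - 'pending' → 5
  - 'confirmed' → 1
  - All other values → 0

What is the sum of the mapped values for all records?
36

Step 1: Apply mapping to each record
Step 2: Count by status:
  'cancelled': 2 records × 7 = 14
  'waitlist': 4 records × 3 = 12
  'checked_in': 2 records × 2 = 4
  'pending': 1 records × 5 = 5
  'confirmed': 1 records × 1 = 1
Step 3: Sum all mapped values = 36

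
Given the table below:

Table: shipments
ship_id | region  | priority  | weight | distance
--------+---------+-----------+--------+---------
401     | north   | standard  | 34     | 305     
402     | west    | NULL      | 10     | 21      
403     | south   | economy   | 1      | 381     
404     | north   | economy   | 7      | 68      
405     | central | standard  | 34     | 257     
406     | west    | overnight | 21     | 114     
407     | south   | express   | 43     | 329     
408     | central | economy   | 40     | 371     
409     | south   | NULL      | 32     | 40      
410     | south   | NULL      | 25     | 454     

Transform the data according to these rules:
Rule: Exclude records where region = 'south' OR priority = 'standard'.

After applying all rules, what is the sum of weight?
78

Step 1: Find records where region = 'south' OR priority = 'standard'
Step 2: 6 records match, summing to 169
Step 3: Original sum: 247
Step 4: Remaining sum = 247 - 169 = 78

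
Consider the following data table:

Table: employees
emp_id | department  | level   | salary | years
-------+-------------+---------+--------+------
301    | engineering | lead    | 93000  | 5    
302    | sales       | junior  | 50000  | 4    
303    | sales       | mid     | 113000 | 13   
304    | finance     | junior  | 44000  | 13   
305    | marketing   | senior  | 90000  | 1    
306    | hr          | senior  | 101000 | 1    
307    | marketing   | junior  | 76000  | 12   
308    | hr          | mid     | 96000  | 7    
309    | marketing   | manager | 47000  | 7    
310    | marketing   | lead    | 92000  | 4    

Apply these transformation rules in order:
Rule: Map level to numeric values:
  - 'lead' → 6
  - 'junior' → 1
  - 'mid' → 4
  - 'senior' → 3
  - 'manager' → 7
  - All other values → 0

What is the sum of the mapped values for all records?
36

Step 1: Apply mapping to each record
Step 2: Count by status:
  'lead': 2 records × 6 = 12
  'junior': 3 records × 1 = 3
  'mid': 2 records × 4 = 8
  'senior': 2 records × 3 = 6
  'manager': 1 records × 7 = 7
Step 3: Sum all mapped values = 36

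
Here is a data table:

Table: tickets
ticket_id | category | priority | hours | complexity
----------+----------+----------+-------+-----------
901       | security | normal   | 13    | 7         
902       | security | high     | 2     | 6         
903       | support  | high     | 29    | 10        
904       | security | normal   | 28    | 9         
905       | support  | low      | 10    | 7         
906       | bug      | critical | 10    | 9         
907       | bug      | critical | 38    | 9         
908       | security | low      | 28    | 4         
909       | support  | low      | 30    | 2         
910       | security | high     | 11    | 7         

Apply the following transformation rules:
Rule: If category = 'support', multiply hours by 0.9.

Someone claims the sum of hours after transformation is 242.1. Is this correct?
No, the correct result is 192.1.

Step 1: Calculate the correct sum after transformation
Step 2: Apply multiplier 0.9 to records where category = 'support'
Step 3: Correct result = 192.1
Step 4: Claimed result = 242.1
Step 5: 192.1 ≠ 242.1
Conclusion: The claimed result is incorrect. The correct answer is 192.1.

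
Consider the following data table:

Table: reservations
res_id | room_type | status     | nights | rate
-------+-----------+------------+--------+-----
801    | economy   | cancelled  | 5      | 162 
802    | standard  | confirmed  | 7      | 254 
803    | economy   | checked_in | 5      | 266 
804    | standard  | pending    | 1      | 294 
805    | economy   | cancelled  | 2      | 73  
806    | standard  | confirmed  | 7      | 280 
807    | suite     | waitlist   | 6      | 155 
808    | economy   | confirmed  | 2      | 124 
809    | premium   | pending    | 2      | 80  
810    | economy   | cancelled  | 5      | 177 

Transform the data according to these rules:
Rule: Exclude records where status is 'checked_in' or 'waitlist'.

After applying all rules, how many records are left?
8

Step 1: Count records to exclude
  - 1 (checked_in) + 1 (waitlist) = 2 records
Step 2: Total records: 10
Step 3: Remaining = 10 - 2 = 8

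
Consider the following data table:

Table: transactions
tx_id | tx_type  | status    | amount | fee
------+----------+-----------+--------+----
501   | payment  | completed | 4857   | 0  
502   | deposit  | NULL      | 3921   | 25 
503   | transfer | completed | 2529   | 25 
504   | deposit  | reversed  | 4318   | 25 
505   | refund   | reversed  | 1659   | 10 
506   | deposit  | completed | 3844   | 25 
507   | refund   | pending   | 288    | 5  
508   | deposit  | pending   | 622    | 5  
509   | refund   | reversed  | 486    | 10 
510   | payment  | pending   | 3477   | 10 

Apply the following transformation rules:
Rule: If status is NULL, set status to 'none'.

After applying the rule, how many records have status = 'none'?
1

Step 1: Count records where status IS NULL
Step 2: Found 1 records with NULL status
Step 3: These records will have status set to 'none'
Step 4: Records already having status = 'none': 0
Step 5: Answer: 1 + 0 = 1 records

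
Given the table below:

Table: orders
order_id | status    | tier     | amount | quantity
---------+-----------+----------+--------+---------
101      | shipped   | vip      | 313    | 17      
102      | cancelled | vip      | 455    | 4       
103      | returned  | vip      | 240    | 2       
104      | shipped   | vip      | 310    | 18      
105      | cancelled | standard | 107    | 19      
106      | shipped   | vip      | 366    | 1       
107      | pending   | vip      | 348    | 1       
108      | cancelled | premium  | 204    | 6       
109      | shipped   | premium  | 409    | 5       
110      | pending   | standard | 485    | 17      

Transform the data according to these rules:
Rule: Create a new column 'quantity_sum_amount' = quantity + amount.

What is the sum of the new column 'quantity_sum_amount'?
3327

Step 1: For each record, compute quantity + amount
Example calculations:
  17 + 313 = 330
  4 + 455 = 459
  2 + 240 = 242
  ...
Step 2: Sum all derived values
Step 3: Total = 3327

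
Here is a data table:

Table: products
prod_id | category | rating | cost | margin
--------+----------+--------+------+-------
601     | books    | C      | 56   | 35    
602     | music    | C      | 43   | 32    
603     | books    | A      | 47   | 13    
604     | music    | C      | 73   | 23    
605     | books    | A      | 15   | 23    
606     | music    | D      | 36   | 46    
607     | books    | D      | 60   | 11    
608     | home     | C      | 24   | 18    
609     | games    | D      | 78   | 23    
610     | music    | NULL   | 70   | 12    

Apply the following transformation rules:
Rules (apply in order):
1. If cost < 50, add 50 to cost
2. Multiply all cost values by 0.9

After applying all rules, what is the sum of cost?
676.8

Step 1: Apply Rule 1 - Add 50 to records with cost < 50
  - 5 records affected: 165 + (5 × 50) = 415
  - Unaffected records: 337
  - Sum after Rule 1: 752
Step 2: Apply Rule 2 - Multiply all by 0.9
  - 752 × 0.9 = 676.8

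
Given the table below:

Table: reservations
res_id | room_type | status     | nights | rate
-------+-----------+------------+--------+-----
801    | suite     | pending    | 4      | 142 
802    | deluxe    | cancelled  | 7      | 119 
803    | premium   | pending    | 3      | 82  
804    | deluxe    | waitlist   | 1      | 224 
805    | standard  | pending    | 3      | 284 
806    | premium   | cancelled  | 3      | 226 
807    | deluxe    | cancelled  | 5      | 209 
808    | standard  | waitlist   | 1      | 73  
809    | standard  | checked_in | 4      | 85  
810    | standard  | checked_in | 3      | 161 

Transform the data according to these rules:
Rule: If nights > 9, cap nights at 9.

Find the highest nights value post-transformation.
7

Step 1: Original maximum nights = 7
Step 2: Check cap of 9 against maximum
Step 3: No records exceed the cap (max 7 <= cap 9), so no capping applies
Step 4: Maximum after transformation = 7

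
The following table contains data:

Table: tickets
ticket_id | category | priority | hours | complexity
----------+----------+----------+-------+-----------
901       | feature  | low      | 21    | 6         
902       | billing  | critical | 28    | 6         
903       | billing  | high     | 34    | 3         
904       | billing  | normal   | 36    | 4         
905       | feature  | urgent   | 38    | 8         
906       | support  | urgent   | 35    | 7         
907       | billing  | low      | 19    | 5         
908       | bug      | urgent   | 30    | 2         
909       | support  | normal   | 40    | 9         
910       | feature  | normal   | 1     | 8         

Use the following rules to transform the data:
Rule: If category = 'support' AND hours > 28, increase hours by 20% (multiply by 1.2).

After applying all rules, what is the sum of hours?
297.0

Step 1: Find records where category = 'support' AND hours > 28
Step 2: 2 records match, summing to 75
Step 3: After multiplier: 75 × 1.2 = 90.0
Step 4: Unaffected records sum: 207
Step 5: Final sum = 90.0 + 207 = 297.0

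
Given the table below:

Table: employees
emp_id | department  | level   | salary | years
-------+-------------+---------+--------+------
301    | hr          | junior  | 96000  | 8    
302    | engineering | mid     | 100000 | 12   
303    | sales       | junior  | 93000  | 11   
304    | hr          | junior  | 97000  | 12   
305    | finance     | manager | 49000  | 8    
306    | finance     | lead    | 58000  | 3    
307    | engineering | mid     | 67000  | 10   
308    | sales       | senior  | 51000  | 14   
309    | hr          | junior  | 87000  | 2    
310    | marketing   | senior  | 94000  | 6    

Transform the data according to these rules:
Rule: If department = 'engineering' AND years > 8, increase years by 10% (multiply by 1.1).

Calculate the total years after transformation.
88.2

Step 1: Find records where department = 'engineering' AND years > 8
Step 2: 2 records match, summing to 22
Step 3: After multiplier: 22 × 1.1 = 24.2
Step 4: Unaffected records sum: 64
Step 5: Final sum = 24.2 + 64 = 88.2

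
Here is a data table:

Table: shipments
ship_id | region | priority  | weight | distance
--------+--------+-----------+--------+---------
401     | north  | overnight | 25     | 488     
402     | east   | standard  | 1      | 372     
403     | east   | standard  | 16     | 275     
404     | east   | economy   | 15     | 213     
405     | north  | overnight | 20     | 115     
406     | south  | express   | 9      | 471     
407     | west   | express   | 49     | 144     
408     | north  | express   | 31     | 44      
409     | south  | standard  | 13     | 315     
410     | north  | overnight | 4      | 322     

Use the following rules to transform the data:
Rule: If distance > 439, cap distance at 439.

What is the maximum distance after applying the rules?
439

Step 1: Original maximum distance = 488
Step 2: Apply cap at 439
Step 3: 2 records had distance > 439 and were capped
Step 4: Maximum after transformation = 439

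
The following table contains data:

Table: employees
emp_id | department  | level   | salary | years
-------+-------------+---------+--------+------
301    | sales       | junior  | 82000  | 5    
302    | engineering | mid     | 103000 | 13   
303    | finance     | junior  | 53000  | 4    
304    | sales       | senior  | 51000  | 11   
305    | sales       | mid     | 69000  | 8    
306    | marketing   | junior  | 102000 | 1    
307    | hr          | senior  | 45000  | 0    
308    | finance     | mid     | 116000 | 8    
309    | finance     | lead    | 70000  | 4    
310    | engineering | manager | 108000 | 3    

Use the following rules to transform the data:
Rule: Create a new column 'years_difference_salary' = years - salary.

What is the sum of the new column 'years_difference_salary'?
-798943

Step 1: For each record, compute years - salary
Example calculations:
  5 - 82000 = -81995
  13 - 103000 = -102987
  4 - 53000 = -52996
  ...
Step 2: Sum all derived values
Step 3: Total = -798943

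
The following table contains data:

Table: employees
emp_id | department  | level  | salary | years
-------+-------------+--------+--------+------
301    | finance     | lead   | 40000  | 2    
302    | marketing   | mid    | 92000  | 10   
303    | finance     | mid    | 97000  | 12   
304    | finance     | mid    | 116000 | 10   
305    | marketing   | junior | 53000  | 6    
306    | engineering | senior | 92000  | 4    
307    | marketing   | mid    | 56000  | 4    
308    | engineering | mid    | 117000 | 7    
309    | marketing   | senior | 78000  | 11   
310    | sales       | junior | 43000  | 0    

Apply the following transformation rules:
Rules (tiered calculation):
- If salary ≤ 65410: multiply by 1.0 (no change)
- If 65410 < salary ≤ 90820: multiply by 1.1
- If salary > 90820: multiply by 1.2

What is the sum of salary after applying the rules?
894600.0

Step 1: Tier 1 (salary ≤ 65410): 4 records, sum = 192000 × 1.0 = 192000.0
Step 2: Tier 2 (65410 < salary ≤ 90820): 1 records, sum = 78000 × 1.1 = 85800.0
Step 3: Tier 3 (salary > 90820): 5 records, sum = 514000 × 1.2 = 616800.0
Step 4: Final sum = 192000.0 + 85800.0 + 616800.0 = 894600.0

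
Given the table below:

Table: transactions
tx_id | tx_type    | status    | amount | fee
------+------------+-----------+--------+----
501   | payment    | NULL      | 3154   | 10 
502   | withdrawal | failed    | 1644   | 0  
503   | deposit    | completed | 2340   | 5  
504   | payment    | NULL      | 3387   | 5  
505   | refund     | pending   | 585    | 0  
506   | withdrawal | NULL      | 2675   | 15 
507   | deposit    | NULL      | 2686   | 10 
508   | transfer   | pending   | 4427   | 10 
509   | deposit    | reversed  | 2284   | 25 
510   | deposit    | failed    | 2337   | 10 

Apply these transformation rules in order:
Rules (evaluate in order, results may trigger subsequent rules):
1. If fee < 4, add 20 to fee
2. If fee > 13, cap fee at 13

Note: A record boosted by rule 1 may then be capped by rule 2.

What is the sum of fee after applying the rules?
102

Step 1: Apply rule 1 to records with fee < 4
  - 2 records get bonus of 20
  - Of these, 2 records then exceed 13 and get capped
Step 2: Apply rule 2 to records with fee > 13
  - 2 records (original) are capped
Step 3: Calculate final sum = 102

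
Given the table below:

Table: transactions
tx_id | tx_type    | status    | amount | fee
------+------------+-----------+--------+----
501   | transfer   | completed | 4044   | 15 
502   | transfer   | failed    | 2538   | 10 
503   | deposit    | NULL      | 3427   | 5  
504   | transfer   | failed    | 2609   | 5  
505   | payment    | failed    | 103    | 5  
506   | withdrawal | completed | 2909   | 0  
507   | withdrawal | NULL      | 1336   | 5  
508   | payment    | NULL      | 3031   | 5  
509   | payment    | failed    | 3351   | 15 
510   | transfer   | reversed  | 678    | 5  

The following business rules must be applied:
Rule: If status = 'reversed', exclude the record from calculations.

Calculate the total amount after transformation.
23348

Step 1: Identify records where status = 'reversed'
Step 2: The excluded records sum to 678
Step 3: Original total amount = 24026
Step 4: Remaining total = 24026 - 678 = 23348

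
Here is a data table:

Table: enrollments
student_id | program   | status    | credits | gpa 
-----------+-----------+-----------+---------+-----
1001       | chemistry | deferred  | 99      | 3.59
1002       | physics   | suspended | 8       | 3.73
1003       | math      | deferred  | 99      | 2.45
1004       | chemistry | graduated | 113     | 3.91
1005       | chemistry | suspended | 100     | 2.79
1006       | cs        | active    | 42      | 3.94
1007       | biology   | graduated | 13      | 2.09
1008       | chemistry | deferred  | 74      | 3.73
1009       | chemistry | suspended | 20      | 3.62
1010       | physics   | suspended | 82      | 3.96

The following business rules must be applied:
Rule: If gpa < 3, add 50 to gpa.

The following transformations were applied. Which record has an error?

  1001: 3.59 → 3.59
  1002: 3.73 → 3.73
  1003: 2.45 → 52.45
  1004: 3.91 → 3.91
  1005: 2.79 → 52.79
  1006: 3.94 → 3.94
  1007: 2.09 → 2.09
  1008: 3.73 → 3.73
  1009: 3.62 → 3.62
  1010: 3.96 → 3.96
Record 1007 has an error. The correct transformed value should be 52.09, not 2.09.

Step 1: Check each record against the rule
Step 2: Record 1007 has gpa = 2.09
Step 3: Since 2.09 < 3, the bonus should have been applied
Step 4: Correct value = 52.09, but claimed value = 2.09
Conclusion: Record 1007 has the error.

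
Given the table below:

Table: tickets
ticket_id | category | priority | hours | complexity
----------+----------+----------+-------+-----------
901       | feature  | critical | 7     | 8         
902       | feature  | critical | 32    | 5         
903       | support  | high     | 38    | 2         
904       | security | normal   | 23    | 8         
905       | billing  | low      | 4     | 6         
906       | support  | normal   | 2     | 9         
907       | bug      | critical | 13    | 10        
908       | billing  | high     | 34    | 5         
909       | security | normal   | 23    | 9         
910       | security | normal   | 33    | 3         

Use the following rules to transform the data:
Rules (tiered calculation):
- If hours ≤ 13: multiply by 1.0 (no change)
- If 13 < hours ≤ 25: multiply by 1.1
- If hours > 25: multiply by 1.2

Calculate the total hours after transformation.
241.0

Step 1: Tier 1 (hours ≤ 13): 4 records, sum = 26 × 1.0 = 26.0
Step 2: Tier 2 (13 < hours ≤ 25): 2 records, sum = 46 × 1.1 = 50.6
Step 3: Tier 3 (hours > 25): 4 records, sum = 137 × 1.2 = 164.4
Step 4: Final sum = 26.0 + 50.6 + 164.4 = 241.0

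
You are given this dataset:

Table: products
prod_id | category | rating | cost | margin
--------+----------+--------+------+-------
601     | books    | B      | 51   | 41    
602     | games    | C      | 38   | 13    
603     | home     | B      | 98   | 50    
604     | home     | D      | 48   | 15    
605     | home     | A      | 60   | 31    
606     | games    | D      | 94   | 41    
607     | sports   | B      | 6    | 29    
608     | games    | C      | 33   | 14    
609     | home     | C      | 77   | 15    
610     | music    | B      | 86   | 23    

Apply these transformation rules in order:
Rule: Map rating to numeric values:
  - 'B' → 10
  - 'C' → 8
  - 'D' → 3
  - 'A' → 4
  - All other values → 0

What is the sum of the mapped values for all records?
74

Step 1: Apply mapping to each record
Step 2: Count by status:
  'B': 4 records × 10 = 40
  'C': 3 records × 8 = 24
  'D': 2 records × 3 = 6
  'A': 1 records × 4 = 4
Step 3: Sum all mapped values = 74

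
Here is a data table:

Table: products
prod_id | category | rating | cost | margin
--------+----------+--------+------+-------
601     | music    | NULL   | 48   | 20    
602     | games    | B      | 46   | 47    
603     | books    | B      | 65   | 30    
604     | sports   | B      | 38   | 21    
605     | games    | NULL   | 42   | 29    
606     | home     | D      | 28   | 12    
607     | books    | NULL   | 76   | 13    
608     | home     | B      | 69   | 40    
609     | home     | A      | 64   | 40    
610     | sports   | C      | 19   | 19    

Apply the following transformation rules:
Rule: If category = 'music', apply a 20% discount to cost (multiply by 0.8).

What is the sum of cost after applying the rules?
485.4

Step 1: Records with category = 'music' have total cost = 48
Step 2: Apply multiplier: 48 × 0.8 = 38.4
Step 3: Other records total: 447
Step 4: Final sum = 38.4 + 447 = 485.4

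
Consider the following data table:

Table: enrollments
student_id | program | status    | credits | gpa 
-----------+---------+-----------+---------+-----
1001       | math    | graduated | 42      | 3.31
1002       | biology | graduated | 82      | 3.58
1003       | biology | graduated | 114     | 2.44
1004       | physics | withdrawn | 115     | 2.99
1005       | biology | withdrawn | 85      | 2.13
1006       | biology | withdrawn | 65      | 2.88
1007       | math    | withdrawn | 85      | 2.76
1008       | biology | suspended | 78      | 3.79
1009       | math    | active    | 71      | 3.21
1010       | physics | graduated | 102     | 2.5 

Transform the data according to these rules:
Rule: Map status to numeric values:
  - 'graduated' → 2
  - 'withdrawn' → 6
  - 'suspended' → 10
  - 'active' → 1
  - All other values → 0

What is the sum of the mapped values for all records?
43

Step 1: Apply mapping to each record
Step 2: Count by status:
  'graduated': 4 records × 2 = 8
  'withdrawn': 4 records × 6 = 24
  'suspended': 1 records × 10 = 10
  'active': 1 records × 1 = 1
Step 3: Sum all mapped values = 43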